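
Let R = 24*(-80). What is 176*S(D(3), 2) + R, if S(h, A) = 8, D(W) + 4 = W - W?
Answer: -512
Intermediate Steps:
D(W) = -4 (D(W) = -4 + (W - W) = -4 + 0 = -4)
R = -1920
176*S(D(3), 2) + R = 176*8 - 1920 = 1408 - 1920 = -512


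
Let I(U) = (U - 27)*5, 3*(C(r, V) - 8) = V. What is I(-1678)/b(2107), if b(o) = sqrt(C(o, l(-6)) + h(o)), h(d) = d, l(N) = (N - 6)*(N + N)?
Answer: -8525*sqrt(2163)/2163 ≈ -183.30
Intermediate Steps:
l(N) = 2*N*(-6 + N) (l(N) = (-6 + N)*(2*N) = 2*N*(-6 + N))
C(r, V) = 8 + V/3
b(o) = sqrt(56 + o) (b(o) = sqrt((8 + (2*(-6)*(-6 - 6))/3) + o) = sqrt((8 + (2*(-6)*(-12))/3) + o) = sqrt((8 + (1/3)*144) + o) = sqrt((8 + 48) + o) = sqrt(56 + o))
I(U) = -135 + 5*U (I(U) = (-27 + U)*5 = -135 + 5*U)
I(-1678)/b(2107) = (-135 + 5*(-1678))/(sqrt(56 + 2107)) = (-135 - 8390)/(sqrt(2163)) = -8525*sqrt(2163)/2163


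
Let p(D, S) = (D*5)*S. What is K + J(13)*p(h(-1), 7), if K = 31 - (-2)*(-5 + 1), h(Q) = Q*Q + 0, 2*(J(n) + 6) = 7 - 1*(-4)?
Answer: 11/2 ≈ 5.5000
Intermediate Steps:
J(n) = -1/2 (J(n) = -6 + (7 - 1*(-4))/2 = -6 + (7 + 4)/2 = -6 + (1/2)*11 = -6 + 11/2 = -1/2)
h(Q) = Q**2 (h(Q) = Q**2 + 0 = Q**2)
p(D, S) = 5*D*S (p(D, S) = (5*D)*S = 5*D*S)
K = 23 (K = 31 - (-2)*(-4) = 31 - 1*8 = 31 - 8 = 23)
K + J(13)*p(h(-1), 7) = 23 - 5*(-1)**2*7/2 = 23 - 5*7/2 = 23 - 1/2*35 = 23 - 35/2 = 11/2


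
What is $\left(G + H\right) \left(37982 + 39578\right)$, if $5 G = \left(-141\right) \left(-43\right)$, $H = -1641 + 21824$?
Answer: $1659442736$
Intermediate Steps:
$H = 20183$
$G = \frac{6063}{5}$ ($G = \frac{\left(-141\right) \left(-43\right)}{5} = \frac{1}{5} \cdot 6063 = \frac{6063}{5} \approx 1212.6$)
$\left(G + H\right) \left(37982 + 39578\right) = \left(\frac{6063}{5} + 20183\right) \left(37982 + 39578\right) = \frac{106978}{5} \cdot 77560 = 1659442736$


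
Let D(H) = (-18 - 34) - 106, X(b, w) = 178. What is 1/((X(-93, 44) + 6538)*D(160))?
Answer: -1/1061128 ≈ -9.4239e-7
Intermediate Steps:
D(H) = -158 (D(H) = -52 - 106 = -158)
1/((X(-93, 44) + 6538)*D(160)) = 1/((178 + 6538)*(-158)) = -1/158/6716 = (1/6716)*(-1/158) = -1/1061128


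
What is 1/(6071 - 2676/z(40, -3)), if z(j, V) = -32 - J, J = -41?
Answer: 3/17321 ≈ 0.00017320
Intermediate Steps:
z(j, V) = 9 (z(j, V) = -32 - 1*(-41) = -32 + 41 = 9)
1/(6071 - 2676/z(40, -3)) = 1/(6071 - 2676/9) = 1/(6071 - 2676*⅑) = 1/(6071 - 892/3) = 1/(17321/3) = 3/17321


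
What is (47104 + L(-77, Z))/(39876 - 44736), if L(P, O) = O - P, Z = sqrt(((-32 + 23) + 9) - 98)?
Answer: -15727/1620 - 7*I*sqrt(2)/4860 ≈ -9.708 - 0.0020369*I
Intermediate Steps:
Z = 7*I*sqrt(2) (Z = sqrt((-9 + 9) - 98) = sqrt(0 - 98) = sqrt(-98) = 7*I*sqrt(2) ≈ 9.8995*I)
(47104 + L(-77, Z))/(39876 - 44736) = (47104 + (7*I*sqrt(2) - 1*(-77)))/(39876 - 44736) = (47104 + (7*I*sqrt(2) + 77))/(-4860) = (47104 + (77 + 7*I*sqrt(2)))*(-1/4860) = (47181 + 7*I*sqrt(2))*(-1/4860) = -15727/1620 - 7*I*sqrt(2)/4860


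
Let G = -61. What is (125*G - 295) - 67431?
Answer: -75351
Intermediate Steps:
(125*G - 295) - 67431 = (125*(-61) - 295) - 67431 = (-7625 - 295) - 67431 = -7920 - 67431 = -75351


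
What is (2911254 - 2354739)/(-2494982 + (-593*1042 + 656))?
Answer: -556515/3112232 ≈ -0.17882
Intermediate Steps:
(2911254 - 2354739)/(-2494982 + (-593*1042 + 656)) = 556515/(-2494982 + (-617906 + 656)) = 556515/(-2494982 - 617250) = 556515/(-3112232) = 556515*(-1/3112232) = -556515/3112232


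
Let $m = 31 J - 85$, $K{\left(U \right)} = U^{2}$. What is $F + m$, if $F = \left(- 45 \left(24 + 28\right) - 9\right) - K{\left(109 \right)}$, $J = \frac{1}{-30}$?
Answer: $- \frac{429481}{30} \approx -14316.0$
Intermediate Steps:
$J = - \frac{1}{30} \approx -0.033333$
$m = - \frac{2581}{30}$ ($m = 31 \left(- \frac{1}{30}\right) - 85 = - \frac{31}{30} - 85 = - \frac{2581}{30} \approx -86.033$)
$F = -14230$ ($F = \left(- 45 \left(24 + 28\right) - 9\right) - 109^{2} = \left(\left(-45\right) 52 - 9\right) - 11881 = \left(-2340 - 9\right) - 11881 = -2349 - 11881 = -14230$)
$F + m = -14230 - \frac{2581}{30} = - \frac{429481}{30}$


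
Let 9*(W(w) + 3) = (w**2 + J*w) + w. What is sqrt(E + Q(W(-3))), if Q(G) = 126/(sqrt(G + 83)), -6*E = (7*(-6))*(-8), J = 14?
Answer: sqrt(-20216 + 1197*sqrt(19))/19 ≈ 6.4457*I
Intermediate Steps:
W(w) = -3 + w**2/9 + 5*w/3 (W(w) = -3 + ((w**2 + 14*w) + w)/9 = -3 + (w**2 + 15*w)/9 = -3 + (w**2/9 + 5*w/3) = -3 + w**2/9 + 5*w/3)
E = -56 (E = -7*(-6)*(-8)/6 = -(-7)*(-8) = -1/6*336 = -56)
Q(G) = 126/sqrt(83 + G) (Q(G) = 126/(sqrt(83 + G)) = 126/sqrt(83 + G))
sqrt(E + Q(W(-3))) = sqrt(-56 + 126/sqrt(83 + (-3 + (1/9)*(-3)**2 + (5/3)*(-3)))) = sqrt(-56 + 126/sqrt(83 + (-3 + (1/9)*9 - 5))) = sqrt(-56 + 126/sqrt(83 + (-3 + 1 - 5))) = sqrt(-56 + 126/sqrt(83 - 7)) = sqrt(-56 + 126/sqrt(76)) = sqrt(-56 + 126*(sqrt(19)/38)) = sqrt(-56 + 63*sqrt(19)/19)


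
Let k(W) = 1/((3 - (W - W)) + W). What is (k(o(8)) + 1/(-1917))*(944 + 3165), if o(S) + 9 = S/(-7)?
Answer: -55344121/95850 ≈ -577.40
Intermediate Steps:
o(S) = -9 - S/7 (o(S) = -9 + S/(-7) = -9 + S*(-⅐) = -9 - S/7)
k(W) = 1/(3 + W) (k(W) = 1/((3 - 1*0) + W) = 1/((3 + 0) + W) = 1/(3 + W))
(k(o(8)) + 1/(-1917))*(944 + 3165) = (1/(3 + (-9 - ⅐*8)) + 1/(-1917))*(944 + 3165) = (1/(3 + (-9 - 8/7)) - 1/1917)*4109 = (1/(3 - 71/7) - 1/1917)*4109 = (1/(-50/7) - 1/1917)*4109 = (-7/50 - 1/1917)*4109 = -13469/95850*4109 = -55344121/95850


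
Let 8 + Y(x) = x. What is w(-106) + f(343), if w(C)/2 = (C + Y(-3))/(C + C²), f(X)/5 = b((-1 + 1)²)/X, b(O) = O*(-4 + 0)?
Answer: -39/1855 ≈ -0.021024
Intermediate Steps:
Y(x) = -8 + x
b(O) = -4*O (b(O) = O*(-4) = -4*O)
f(X) = 0 (f(X) = 5*((-4*(-1 + 1)²)/X) = 5*((-4*0²)/X) = 5*((-4*0)/X) = 5*(0/X) = 5*0 = 0)
w(C) = 2*(-11 + C)/(C + C²) (w(C) = 2*((C + (-8 - 3))/(C + C²)) = 2*((C - 11)/(C + C²)) = 2*((-11 + C)/(C + C²)) = 2*(-11 + C)/(C + C²))
w(-106) + f(343) = 2*(-11 - 106)/(-106*(1 - 106)) + 0 = 2*(-1/106)*(-117)/(-105) + 0 = 2*(-1/106)*(-1/105)*(-117) + 0 = -39/1855 + 0 = -39/1855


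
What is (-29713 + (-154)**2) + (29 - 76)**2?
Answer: -3788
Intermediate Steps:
(-29713 + (-154)**2) + (29 - 76)**2 = (-29713 + 23716) + (-47)**2 = -5997 + 2209 = -3788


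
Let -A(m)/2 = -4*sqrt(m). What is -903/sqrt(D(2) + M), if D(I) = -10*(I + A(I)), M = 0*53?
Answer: 903*I*sqrt(5)/(10*sqrt(1 + 4*sqrt(2))) ≈ 78.26*I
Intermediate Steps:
A(m) = 8*sqrt(m) (A(m) = -(-8)*sqrt(m) = 8*sqrt(m))
M = 0
D(I) = -80*sqrt(I) - 10*I (D(I) = -10*(I + 8*sqrt(I)) = -80*sqrt(I) - 10*I)
-903/sqrt(D(2) + M) = -903/sqrt((-80*sqrt(2) - 10*2) + 0) = -903/sqrt((-80*sqrt(2) - 20) + 0) = -903/sqrt((-20 - 80*sqrt(2)) + 0) = -903/sqrt(-20 - 80*sqrt(2))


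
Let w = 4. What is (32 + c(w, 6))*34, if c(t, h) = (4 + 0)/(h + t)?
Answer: 5508/5 ≈ 1101.6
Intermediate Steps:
c(t, h) = 4/(h + t)
(32 + c(w, 6))*34 = (32 + 4/(6 + 4))*34 = (32 + 4/10)*34 = (32 + 4*(⅒))*34 = (32 + ⅖)*34 = (162/5)*34 = 5508/5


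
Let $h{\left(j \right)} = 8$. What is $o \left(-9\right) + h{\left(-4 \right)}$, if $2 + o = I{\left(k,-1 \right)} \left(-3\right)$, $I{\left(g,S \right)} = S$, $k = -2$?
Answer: $-1$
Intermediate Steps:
$o = 1$ ($o = -2 - -3 = -2 + 3 = 1$)
$o \left(-9\right) + h{\left(-4 \right)} = 1 \left(-9\right) + 8 = -9 + 8 = -1$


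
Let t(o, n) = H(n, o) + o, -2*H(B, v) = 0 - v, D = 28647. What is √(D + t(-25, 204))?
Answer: √114438/2 ≈ 169.14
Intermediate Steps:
H(B, v) = v/2 (H(B, v) = -(0 - v)/2 = -(-1)*v/2 = v/2)
t(o, n) = 3*o/2 (t(o, n) = o/2 + o = 3*o/2)
√(D + t(-25, 204)) = √(28647 + (3/2)*(-25)) = √(28647 - 75/2) = √(57219/2) = √114438/2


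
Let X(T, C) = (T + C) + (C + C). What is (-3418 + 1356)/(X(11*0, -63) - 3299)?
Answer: 1031/1744 ≈ 0.59117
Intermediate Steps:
X(T, C) = T + 3*C (X(T, C) = (C + T) + 2*C = T + 3*C)
(-3418 + 1356)/(X(11*0, -63) - 3299) = (-3418 + 1356)/((11*0 + 3*(-63)) - 3299) = -2062/((0 - 189) - 3299) = -2062/(-189 - 3299) = -2062/(-3488) = -2062*(-1/3488) = 1031/1744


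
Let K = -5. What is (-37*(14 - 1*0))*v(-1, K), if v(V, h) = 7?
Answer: -3626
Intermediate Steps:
(-37*(14 - 1*0))*v(-1, K) = -37*(14 - 1*0)*7 = -37*(14 + 0)*7 = -37*14*7 = -518*7 = -3626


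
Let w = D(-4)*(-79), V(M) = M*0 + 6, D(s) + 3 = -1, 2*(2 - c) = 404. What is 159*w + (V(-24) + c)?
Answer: 50050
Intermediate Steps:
c = -200 (c = 2 - ½*404 = 2 - 202 = -200)
D(s) = -4 (D(s) = -3 - 1 = -4)
V(M) = 6 (V(M) = 0 + 6 = 6)
w = 316 (w = -4*(-79) = 316)
159*w + (V(-24) + c) = 159*316 + (6 - 200) = 50244 - 194 = 50050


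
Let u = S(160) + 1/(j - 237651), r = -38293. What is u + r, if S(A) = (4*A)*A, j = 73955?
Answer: 10494059471/163696 ≈ 64107.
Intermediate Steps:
S(A) = 4*A²
u = 16762470399/163696 (u = 4*160² + 1/(73955 - 237651) = 4*25600 + 1/(-163696) = 102400 - 1/163696 = 16762470399/163696 ≈ 1.0240e+5)
u + r = 16762470399/163696 - 38293 = 10494059471/163696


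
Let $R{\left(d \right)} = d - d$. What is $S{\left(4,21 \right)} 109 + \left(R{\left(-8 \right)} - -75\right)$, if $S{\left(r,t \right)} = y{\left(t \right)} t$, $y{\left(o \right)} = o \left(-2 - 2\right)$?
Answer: $-192201$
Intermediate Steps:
$y{\left(o \right)} = - 4 o$ ($y{\left(o \right)} = o \left(-4\right) = - 4 o$)
$S{\left(r,t \right)} = - 4 t^{2}$ ($S{\left(r,t \right)} = - 4 t t = - 4 t^{2}$)
$R{\left(d \right)} = 0$
$S{\left(4,21 \right)} 109 + \left(R{\left(-8 \right)} - -75\right) = - 4 \cdot 21^{2} \cdot 109 + \left(0 - -75\right) = \left(-4\right) 441 \cdot 109 + \left(0 + 75\right) = \left(-1764\right) 109 + 75 = -192276 + 75 = -192201$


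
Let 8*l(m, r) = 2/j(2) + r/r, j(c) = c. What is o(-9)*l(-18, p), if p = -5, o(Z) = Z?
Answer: -9/4 ≈ -2.2500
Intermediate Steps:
l(m, r) = ¼ (l(m, r) = (2/2 + r/r)/8 = (2*(½) + 1)/8 = (1 + 1)/8 = (⅛)*2 = ¼)
o(-9)*l(-18, p) = -9*¼ = -9/4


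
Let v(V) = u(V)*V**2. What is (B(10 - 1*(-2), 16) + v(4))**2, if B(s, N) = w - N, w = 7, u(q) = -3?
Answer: 3249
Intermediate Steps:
B(s, N) = 7 - N
v(V) = -3*V**2
(B(10 - 1*(-2), 16) + v(4))**2 = ((7 - 1*16) - 3*4**2)**2 = ((7 - 16) - 3*16)**2 = (-9 - 48)**2 = (-57)**2 = 3249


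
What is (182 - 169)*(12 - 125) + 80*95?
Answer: 6131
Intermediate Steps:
(182 - 169)*(12 - 125) + 80*95 = 13*(-113) + 7600 = -1469 + 7600 = 6131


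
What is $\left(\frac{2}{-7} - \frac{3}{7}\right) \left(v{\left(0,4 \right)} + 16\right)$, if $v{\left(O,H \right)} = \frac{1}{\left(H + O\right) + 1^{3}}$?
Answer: $- \frac{81}{7} \approx -11.571$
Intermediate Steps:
$v{\left(O,H \right)} = \frac{1}{1 + H + O}$ ($v{\left(O,H \right)} = \frac{1}{\left(H + O\right) + 1} = \frac{1}{1 + H + O}$)
$\left(\frac{2}{-7} - \frac{3}{7}\right) \left(v{\left(0,4 \right)} + 16\right) = \left(\frac{2}{-7} - \frac{3}{7}\right) \left(\frac{1}{1 + 4 + 0} + 16\right) = \left(2 \left(- \frac{1}{7}\right) - \frac{3}{7}\right) \left(\frac{1}{5} + 16\right) = \left(- \frac{2}{7} - \frac{3}{7}\right) \left(\frac{1}{5} + 16\right) = \left(- \frac{5}{7}\right) \frac{81}{5} = - \frac{81}{7}$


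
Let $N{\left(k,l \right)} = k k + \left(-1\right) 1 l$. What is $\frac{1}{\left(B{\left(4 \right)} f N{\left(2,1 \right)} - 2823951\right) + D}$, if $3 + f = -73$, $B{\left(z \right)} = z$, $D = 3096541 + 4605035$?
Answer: $\frac{1}{4876713} \approx 2.0506 \cdot 10^{-7}$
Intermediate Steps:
$N{\left(k,l \right)} = k^{2} - l$
$D = 7701576$
$f = -76$ ($f = -3 - 73 = -76$)
$\frac{1}{\left(B{\left(4 \right)} f N{\left(2,1 \right)} - 2823951\right) + D} = \frac{1}{\left(4 \left(-76\right) \left(2^{2} - 1\right) - 2823951\right) + 7701576} = \frac{1}{\left(- 304 \left(4 - 1\right) - 2823951\right) + 7701576} = \frac{1}{\left(\left(-304\right) 3 - 2823951\right) + 7701576} = \frac{1}{\left(-912 - 2823951\right) + 7701576} = \frac{1}{-2824863 + 7701576} = \frac{1}{4876713}$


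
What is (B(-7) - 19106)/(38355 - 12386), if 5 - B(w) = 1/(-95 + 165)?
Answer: -1337071/1817830 ≈ -0.73553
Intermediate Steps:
B(w) = 349/70 (B(w) = 5 - 1/(-95 + 165) = 5 - 1/70 = 349/70)
(B(-7) - 19106)/(38355 - 12386) = (349/70 - 19106)/(38355 - 12386) = -1337071/70/25969 = -1337071/70*1/25969 = -1337071/1817830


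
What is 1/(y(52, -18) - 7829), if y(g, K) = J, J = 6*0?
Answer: -1/7829 ≈ -0.00012773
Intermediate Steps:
J = 0
y(g, K) = 0
1/(y(52, -18) - 7829) = 1/(0 - 7829) = 1/(-7829) = -1/7829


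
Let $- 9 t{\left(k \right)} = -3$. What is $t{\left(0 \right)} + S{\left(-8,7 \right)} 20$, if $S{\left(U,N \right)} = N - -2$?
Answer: $\frac{541}{3} \approx 180.33$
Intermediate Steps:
$S{\left(U,N \right)} = 2 + N$ ($S{\left(U,N \right)} = N + 2 = 2 + N$)
$t{\left(k \right)} = \frac{1}{3}$ ($t{\left(k \right)} = \left(- \frac{1}{9}\right) \left(-3\right) = \frac{1}{3}$)
$t{\left(0 \right)} + S{\left(-8,7 \right)} 20 = \frac{1}{3} + \left(2 + 7\right) 20 = \frac{1}{3} + 9 \cdot 20 = \frac{1}{3} + 180 = \frac{541}{3}$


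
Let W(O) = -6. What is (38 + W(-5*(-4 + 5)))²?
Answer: 1024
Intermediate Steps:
(38 + W(-5*(-4 + 5)))² = (38 - 6)² = 32² = 1024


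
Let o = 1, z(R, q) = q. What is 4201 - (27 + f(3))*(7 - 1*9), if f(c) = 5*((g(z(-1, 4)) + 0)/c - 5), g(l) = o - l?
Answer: 4195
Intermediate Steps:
g(l) = 1 - l
f(c) = -25 - 15/c (f(c) = 5*(((1 - 1*4) + 0)/c - 5) = 5*(((1 - 4) + 0)/c - 5) = 5*((-3 + 0)/c - 5) = 5*(-3/c - 5) = 5*(-5 - 3/c) = -25 - 15/c)
4201 - (27 + f(3))*(7 - 1*9) = 4201 - (27 + (-25 - 15/3))*(7 - 1*9) = 4201 - (27 + (-25 - 15*1/3))*(7 - 9) = 4201 - (27 + (-25 - 5))*(-2) = 4201 - (27 - 30)*(-2) = 4201 - (-3)*(-2) = 4201 - 1*6 = 4201 - 6 = 4195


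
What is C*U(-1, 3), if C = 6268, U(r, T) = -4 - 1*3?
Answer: -43876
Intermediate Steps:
U(r, T) = -7 (U(r, T) = -4 - 3 = -7)
C*U(-1, 3) = 6268*(-7) = -43876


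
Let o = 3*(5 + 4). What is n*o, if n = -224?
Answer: -6048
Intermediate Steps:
o = 27 (o = 3*9 = 27)
n*o = -224*27 = -6048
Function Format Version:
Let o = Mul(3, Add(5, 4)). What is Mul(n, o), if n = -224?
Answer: -6048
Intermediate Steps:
o = 27 (o = Mul(3, 9) = 27)
Mul(n, o) = Mul(-224, 27) = -6048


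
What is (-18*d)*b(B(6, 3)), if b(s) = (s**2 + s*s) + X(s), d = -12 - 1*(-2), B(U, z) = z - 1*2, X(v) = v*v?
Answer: 540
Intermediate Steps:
X(v) = v**2
B(U, z) = -2 + z (B(U, z) = z - 2 = -2 + z)
d = -10 (d = -12 + 2 = -10)
b(s) = 3*s**2 (b(s) = (s**2 + s*s) + s**2 = (s**2 + s**2) + s**2 = 2*s**2 + s**2 = 3*s**2)
(-18*d)*b(B(6, 3)) = (-18*(-10))*(3*(-2 + 3)**2) = 180*(3*1**2) = 180*(3*1) = 180*3 = 540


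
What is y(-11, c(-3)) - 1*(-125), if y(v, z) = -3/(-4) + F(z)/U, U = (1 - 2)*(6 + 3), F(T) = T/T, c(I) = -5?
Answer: 4523/36 ≈ 125.64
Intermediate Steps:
F(T) = 1
U = -9 (U = -1*9 = -9)
y(v, z) = 23/36 (y(v, z) = -3/(-4) + 1/(-9) = -3*(-¼) + 1*(-⅑) = ¾ - ⅑ = 23/36)
y(-11, c(-3)) - 1*(-125) = 23/36 - 1*(-125) = 23/36 + 125 = 4523/36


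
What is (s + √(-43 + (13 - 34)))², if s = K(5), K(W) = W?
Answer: -39 + 80*I ≈ -39.0 + 80.0*I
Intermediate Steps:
s = 5
(s + √(-43 + (13 - 34)))² = (5 + √(-43 + (13 - 34)))² = (5 + √(-43 - 21))² = (5 + √(-64))² = (5 + 8*I)²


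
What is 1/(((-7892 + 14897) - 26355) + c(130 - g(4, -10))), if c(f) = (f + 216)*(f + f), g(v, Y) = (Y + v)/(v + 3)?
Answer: 49/3499946 ≈ 1.4000e-5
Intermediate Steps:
g(v, Y) = (Y + v)/(3 + v)
c(f) = 2*f*(216 + f) (c(f) = (216 + f)*(2*f) = 2*f*(216 + f))
1/(((-7892 + 14897) - 26355) + c(130 - g(4, -10))) = 1/(((-7892 + 14897) - 26355) + 2*(130 - (-10 + 4)/(3 + 4))*(216 + (130 - (-10 + 4)/(3 + 4)))) = 1/((7005 - 26355) + 2*(130 - (-6)/7)*(216 + (130 - (-6)/7))) = 1/(-19350 + 2*(130 - (-6)/7)*(216 + (130 - (-6)/7))) = 1/(-19350 + 2*(130 - 1*(-6/7))*(216 + (130 - 1*(-6/7)))) = 1/(-19350 + 2*(130 + 6/7)*(216 + (130 + 6/7))) = 1/(-19350 + 2*(916/7)*(216 + 916/7)) = 1/(-19350 + 2*(916/7)*(2428/7)) = 1/(-19350 + 4448096/49) = 1/(3499946/49) = 49/3499946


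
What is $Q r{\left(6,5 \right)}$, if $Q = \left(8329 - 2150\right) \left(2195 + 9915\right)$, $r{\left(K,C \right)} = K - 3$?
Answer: $224483070$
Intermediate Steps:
$r{\left(K,C \right)} = -3 + K$ ($r{\left(K,C \right)} = K - 3 = -3 + K$)
$Q = 74827690$ ($Q = 6179 \cdot 12110 = 74827690$)
$Q r{\left(6,5 \right)} = 74827690 \left(-3 + 6\right) = 74827690 \cdot 3 = 224483070$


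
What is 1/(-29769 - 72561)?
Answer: -1/102330 ≈ -9.7723e-6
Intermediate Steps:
1/(-29769 - 72561) = 1/(-102330) = -1/102330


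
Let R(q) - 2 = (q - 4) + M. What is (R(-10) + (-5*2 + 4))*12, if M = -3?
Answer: -252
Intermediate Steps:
R(q) = -5 + q (R(q) = 2 + ((q - 4) - 3) = 2 + ((-4 + q) - 3) = 2 + (-7 + q) = -5 + q)
(R(-10) + (-5*2 + 4))*12 = ((-5 - 10) + (-5*2 + 4))*12 = (-15 + (-10 + 4))*12 = (-15 - 6)*12 = -21*12 = -252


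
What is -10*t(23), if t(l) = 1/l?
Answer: -10/23 ≈ -0.43478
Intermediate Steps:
-10*t(23) = -10/23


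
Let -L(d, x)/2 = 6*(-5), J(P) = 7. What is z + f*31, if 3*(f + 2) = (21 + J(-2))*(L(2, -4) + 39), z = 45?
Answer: 28627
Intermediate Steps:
L(d, x) = 60 (L(d, x) = -12*(-5) = -2*(-30) = 60)
f = 922 (f = -2 + ((21 + 7)*(60 + 39))/3 = -2 + (28*99)/3 = -2 + (⅓)*2772 = -2 + 924 = 922)
z + f*31 = 45 + 922*31 = 45 + 28582 = 28627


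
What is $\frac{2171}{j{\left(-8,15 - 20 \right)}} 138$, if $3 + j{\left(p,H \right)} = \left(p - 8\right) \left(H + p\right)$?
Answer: $\frac{299598}{205} \approx 1461.5$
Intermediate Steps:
$j{\left(p,H \right)} = -3 + \left(-8 + p\right) \left(H + p\right)$ ($j{\left(p,H \right)} = -3 + \left(p - 8\right) \left(H + p\right) = -3 + \left(-8 + p\right) \left(H + p\right)$)
$\frac{2171}{j{\left(-8,15 - 20 \right)}} 138 = \frac{2171}{-3 + \left(-8\right)^{2} - 8 \left(15 - 20\right) - -64 + \left(15 - 20\right) \left(-8\right)} 138 = \frac{2171}{-3 + 64 - -40 + 64 - -40} \cdot 138 = \frac{2171}{-3 + 64 + 40 + 64 + 40} \cdot 138 = \frac{2171}{205} \cdot 138 = \frac{299598}{205}$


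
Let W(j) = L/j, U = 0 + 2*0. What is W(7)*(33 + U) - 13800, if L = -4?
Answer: -96732/7 ≈ -13819.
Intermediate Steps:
U = 0 (U = 0 + 0 = 0)
W(j) = -4/j
W(7)*(33 + U) - 13800 = (-4/7)*(33 + 0) - 13800 = -4*⅐*33 - 13800 = -4/7*33 - 13800 = -132/7 - 13800 = -96732/7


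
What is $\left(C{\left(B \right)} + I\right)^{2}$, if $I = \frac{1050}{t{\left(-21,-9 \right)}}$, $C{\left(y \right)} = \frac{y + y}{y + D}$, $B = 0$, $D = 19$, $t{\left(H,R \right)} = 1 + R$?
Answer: $\frac{275625}{16} \approx 17227.0$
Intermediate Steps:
$C{\left(y \right)} = \frac{2 y}{19 + y}$ ($C{\left(y \right)} = \frac{y + y}{y + 19} = \frac{2 y}{19 + y}$)
$I = - \frac{525}{4}$ ($I = \frac{1050}{1 - 9} = \frac{1050}{-8} = 1050 \left(- \frac{1}{8}\right) = - \frac{525}{4} \approx -131.25$)
$\left(C{\left(B \right)} + I\right)^{2} = \left(2 \cdot 0 \frac{1}{19 + 0} - \frac{525}{4}\right)^{2} = \left(2 \cdot 0 \cdot \frac{1}{19} - \frac{525}{4}\right)^{2} = \left(0 - \frac{525}{4}\right)^{2} = \left(- \frac{525}{4}\right)^{2} = \frac{275625}{16}$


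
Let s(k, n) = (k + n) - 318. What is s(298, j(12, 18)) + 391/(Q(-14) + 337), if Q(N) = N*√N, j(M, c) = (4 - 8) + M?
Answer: -1263989/116313 + 5474*I*√14/116313 ≈ -10.867 + 0.17609*I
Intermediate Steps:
j(M, c) = -4 + M
Q(N) = N^(3/2)
s(k, n) = -318 + k + n
s(298, j(12, 18)) + 391/(Q(-14) + 337) = (-318 + 298 + (-4 + 12)) + 391/((-14)^(3/2) + 337) = (-318 + 298 + 8) + 391/(-14*I*√14 + 337) = -12 + 391/(337 - 14*I*√14)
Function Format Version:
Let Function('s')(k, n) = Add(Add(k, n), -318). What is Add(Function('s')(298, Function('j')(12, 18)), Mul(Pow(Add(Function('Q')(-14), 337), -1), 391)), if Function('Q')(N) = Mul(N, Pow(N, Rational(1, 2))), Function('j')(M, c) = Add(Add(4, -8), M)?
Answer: Add(Rational(-1263989, 116313), Mul(Rational(5474, 116313), I, Pow(14, Rational(1, 2)))) ≈ Add(-10.867, Mul(0.17609, I))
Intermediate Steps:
Function('j')(M, c) = Add(-4, M)
Function('Q')(N) = Pow(N, Rational(3, 2))
Function('s')(k, n) = Add(-318, k, n)
Add(Function('s')(298, Function('j')(12, 18)), Mul(Pow(Add(Function('Q')(-14), 337), -1), 391)) = Add(Add(-318, 298, Add(-4, 12)), Mul(Pow(Add(Pow(-14, Rational(3, 2)), 337), -1), 391)) = Add(Add(-318, 298, 8), Mul(Pow(Add(Mul(-14, I, Pow(14, Rational(1, 2))), 337), -1), 391)) = Add(-12, Mul(Pow(Add(337, Mul(-14, I, Pow(14, Rational(1, 2)))), -1), 391)) = Add(-12, Mul(391, Pow(Add(337, Mul(-14, I, Pow(14, Rational(1, 2)))), -1)))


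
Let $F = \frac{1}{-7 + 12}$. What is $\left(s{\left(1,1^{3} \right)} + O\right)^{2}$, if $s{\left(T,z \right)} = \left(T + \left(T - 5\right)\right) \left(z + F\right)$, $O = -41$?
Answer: $\frac{49729}{25} \approx 1989.2$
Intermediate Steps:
$F = \frac{1}{5} \approx 0.2$
$s{\left(T,z \right)} = \left(-5 + 2 T\right) \left(\frac{1}{5} + z\right)$ ($s{\left(T,z \right)} = \left(T + \left(T - 5\right)\right) \left(z + \frac{1}{5}\right) = \left(T + \left(-5 + T\right)\right) \left(\frac{1}{5} + z\right) = \left(-5 + 2 T\right) \left(\frac{1}{5} + z\right)$)
$\left(s{\left(1,1^{3} \right)} + O\right)^{2} = \left(\left(-1 - 5 \cdot 1^{3} + \frac{2}{5} \cdot 1 + 2 \cdot 1 \cdot 1^{3}\right) - 41\right)^{2} = \left(\left(-1 - 5 + \frac{2}{5} + 2 \cdot 1 \cdot 1\right) - 41\right)^{2} = \left(\left(-1 - 5 + \frac{2}{5} + 2\right) - 41\right)^{2} = \left(- \frac{18}{5} - 41\right)^{2} = \left(- \frac{223}{5}\right)^{2} = \frac{49729}{25}$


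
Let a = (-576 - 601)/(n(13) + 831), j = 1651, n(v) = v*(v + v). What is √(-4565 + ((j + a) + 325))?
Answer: I*√3539402342/1169 ≈ 50.892*I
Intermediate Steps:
n(v) = 2*v² (n(v) = v*(2*v) = 2*v²)
a = -1177/1169 (a = (-576 - 601)/(2*13² + 831) = -1177/(2*169 + 831) = -1177/(338 + 831) = -1177/1169 ≈ -1.0068)
√(-4565 + ((j + a) + 325)) = √(-4565 + ((1651 - 1177/1169) + 325)) = √(-4565 + (1928842/1169 + 325)) = √(-4565 + 2308767/1169) = √(-3027718/1169) = I*√3539402342/1169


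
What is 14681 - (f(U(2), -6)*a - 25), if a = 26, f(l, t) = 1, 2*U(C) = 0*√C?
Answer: 14680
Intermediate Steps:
U(C) = 0 (U(C) = (0*√C)/2 = (½)*0 = 0)
14681 - (f(U(2), -6)*a - 25) = 14681 - (1*26 - 25) = 14681 - (26 - 25) = 14681 - 1*1 = 14681 - 1 = 14680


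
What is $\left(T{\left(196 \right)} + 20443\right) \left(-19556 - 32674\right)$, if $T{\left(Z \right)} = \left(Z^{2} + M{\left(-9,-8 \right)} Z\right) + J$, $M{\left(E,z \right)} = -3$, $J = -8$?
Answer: $-3043076490$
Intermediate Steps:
$T{\left(Z \right)} = -8 + Z^{2} - 3 Z$ ($T{\left(Z \right)} = \left(Z^{2} - 3 Z\right) - 8 = -8 + Z^{2} - 3 Z$)
$\left(T{\left(196 \right)} + 20443\right) \left(-19556 - 32674\right) = \left(\left(-8 + 196^{2} - 588\right) + 20443\right) \left(-19556 - 32674\right) = \left(\left(-8 + 38416 - 588\right) + 20443\right) \left(-52230\right) = \left(37820 + 20443\right) \left(-52230\right) = 58263 \left(-52230\right) = -3043076490$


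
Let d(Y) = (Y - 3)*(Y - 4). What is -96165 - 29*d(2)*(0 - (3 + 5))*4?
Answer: -94309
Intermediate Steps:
d(Y) = (-4 + Y)*(-3 + Y) (d(Y) = (-3 + Y)*(-4 + Y) = (-4 + Y)*(-3 + Y))
-96165 - 29*d(2)*(0 - (3 + 5))*4 = -96165 - 29*(12 + 2**2 - 7*2)*(0 - (3 + 5))*4 = -96165 - 29*(12 + 4 - 14)*(0 - 1*8)*4 = -96165 - 29*2*(0 - 8)*4 = -96165 - 29*2*(-8)*4 = -96165 - (-464)*4 = -96165 - 29*(-64) = -96165 + 1856 = -94309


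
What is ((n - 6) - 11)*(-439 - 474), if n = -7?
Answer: 21912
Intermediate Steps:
((n - 6) - 11)*(-439 - 474) = ((-7 - 6) - 11)*(-439 - 474) = (-13 - 11)*(-913) = -24*(-913) = 21912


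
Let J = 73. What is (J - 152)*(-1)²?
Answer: -79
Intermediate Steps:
(J - 152)*(-1)² = (73 - 152)*(-1)² = -79*1 = -79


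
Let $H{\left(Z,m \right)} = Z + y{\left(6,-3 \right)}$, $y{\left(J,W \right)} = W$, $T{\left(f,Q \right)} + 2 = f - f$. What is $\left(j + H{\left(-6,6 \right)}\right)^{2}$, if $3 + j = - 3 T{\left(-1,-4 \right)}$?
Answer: $36$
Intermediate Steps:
$T{\left(f,Q \right)} = -2$ ($T{\left(f,Q \right)} = -2 + \left(f - f\right) = -2 + 0 = -2$)
$j = 3$ ($j = -3 - -6 = -3 + 6 = 3$)
$H{\left(Z,m \right)} = -3 + Z$ ($H{\left(Z,m \right)} = Z - 3 = -3 + Z$)
$\left(j + H{\left(-6,6 \right)}\right)^{2} = \left(3 - 9\right)^{2} = \left(-6\right)^{2} = 36$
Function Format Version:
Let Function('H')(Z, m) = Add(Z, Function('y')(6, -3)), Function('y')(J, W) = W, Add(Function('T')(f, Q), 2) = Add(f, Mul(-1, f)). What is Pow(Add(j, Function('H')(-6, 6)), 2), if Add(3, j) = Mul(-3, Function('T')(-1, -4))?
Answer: 36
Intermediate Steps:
Function('T')(f, Q) = -2 (Function('T')(f, Q) = Add(-2, Add(f, Mul(-1, f))) = Add(-2, 0) = -2)
j = 3 (j = Add(-3, Mul(-3, -2)) = Add(-3, 6) = 3)
Function('H')(Z, m) = Add(-3, Z) (Function('H')(Z, m) = Add(Z, -3) = Add(-3, Z))
Pow(Add(j, Function('H')(-6, 6)), 2) = Pow(Add(3, Add(-3, -6)), 2) = Pow(Add(3, -9), 2) = Pow(-6, 2) = 36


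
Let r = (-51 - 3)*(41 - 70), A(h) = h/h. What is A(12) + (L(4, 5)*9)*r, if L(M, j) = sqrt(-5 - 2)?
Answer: 1 + 14094*I*sqrt(7) ≈ 1.0 + 37289.0*I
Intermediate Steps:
L(M, j) = I*sqrt(7) (L(M, j) = sqrt(-7) = I*sqrt(7))
A(h) = 1
r = 1566 (r = -54*(-29) = 1566)
A(12) + (L(4, 5)*9)*r = 1 + ((I*sqrt(7))*9)*1566 = 1 + (9*I*sqrt(7))*1566 = 1 + 14094*I*sqrt(7)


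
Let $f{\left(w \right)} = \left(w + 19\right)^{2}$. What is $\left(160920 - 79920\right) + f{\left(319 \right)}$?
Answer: $195244$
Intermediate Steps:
$f{\left(w \right)} = \left(19 + w\right)^{2}$
$\left(160920 - 79920\right) + f{\left(319 \right)} = \left(160920 - 79920\right) + \left(19 + 319\right)^{2} = 81000 + 338^{2} = 81000 + 114244 = 195244$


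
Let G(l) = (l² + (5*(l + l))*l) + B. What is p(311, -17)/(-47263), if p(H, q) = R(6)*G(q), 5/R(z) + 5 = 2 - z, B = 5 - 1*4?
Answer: 5300/141789 ≈ 0.037380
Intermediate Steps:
B = 1 (B = 5 - 4 = 1)
R(z) = 5/(-3 - z) (R(z) = 5/(-5 + (2 - z)) = 5/(-3 - z))
G(l) = 1 + 11*l² (G(l) = (l² + (5*(l + l))*l) + 1 = (l² + (5*(2*l))*l) + 1 = (l² + (10*l)*l) + 1 = (l² + 10*l²) + 1 = 11*l² + 1 = 1 + 11*l²)
p(H, q) = -5/9 - 55*q²/9 (p(H, q) = (-5/(3 + 6))*(1 + 11*q²) = (-5/9)*(1 + 11*q²) = (-5*⅑)*(1 + 11*q²) = -5*(1 + 11*q²)/9 = -5/9 - 55*q²/9)
p(311, -17)/(-47263) = (-5/9 - 55/9*(-17)²)/(-47263) = (-5/9 - 55/9*289)*(-1/47263) = (-5/9 - 15895/9)*(-1/47263) = -5300/3*(-1/47263) = 5300/141789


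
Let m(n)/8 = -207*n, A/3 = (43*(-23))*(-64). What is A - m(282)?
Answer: 656880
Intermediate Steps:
A = 189888 (A = 3*((43*(-23))*(-64)) = 3*(-989*(-64)) = 3*63296 = 189888)
m(n) = -1656*n (m(n) = 8*(-207*n) = -1656*n)
A - m(282) = 189888 - (-1656)*282 = 189888 - 1*(-466992) = 189888 + 466992 = 656880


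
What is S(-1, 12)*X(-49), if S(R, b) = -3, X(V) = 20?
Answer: -60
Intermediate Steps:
S(-1, 12)*X(-49) = -3*20 = -60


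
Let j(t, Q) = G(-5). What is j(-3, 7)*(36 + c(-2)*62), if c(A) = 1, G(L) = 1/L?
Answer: -98/5 ≈ -19.600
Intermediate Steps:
G(L) = 1/L
j(t, Q) = -⅕ (j(t, Q) = 1/(-5) = -⅕)
j(-3, 7)*(36 + c(-2)*62) = -(36 + 1*62)/5 = -(36 + 62)/5 = -⅕*98 = -98/5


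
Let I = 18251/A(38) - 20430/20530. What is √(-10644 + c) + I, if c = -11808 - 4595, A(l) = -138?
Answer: -37751237/283314 + I*√27047 ≈ -133.25 + 164.46*I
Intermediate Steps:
c = -16403
I = -37751237/283314 (I = 18251/(-138) - 20430/20530 = 18251*(-1/138) - 20430*1/20530 = -18251/138 - 2043/2053 = -37751237/283314 ≈ -133.25)
√(-10644 + c) + I = √(-10644 - 16403) - 37751237/283314 = √(-27047) - 37751237/283314 = I*√27047 - 37751237/283314 = -37751237/283314 + I*√27047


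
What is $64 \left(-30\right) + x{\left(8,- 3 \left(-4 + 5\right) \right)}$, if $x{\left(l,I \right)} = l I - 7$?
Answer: $-1951$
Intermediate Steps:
$x{\left(l,I \right)} = -7 + I l$ ($x{\left(l,I \right)} = I l - 7 = -7 + I l$)
$64 \left(-30\right) + x{\left(8,- 3 \left(-4 + 5\right) \right)} = 64 \left(-30\right) + \left(-7 + - 3 \left(-4 + 5\right) 8\right) = -1920 + \left(-7 + \left(-3\right) 1 \cdot 8\right) = -1920 - 31 = -1951$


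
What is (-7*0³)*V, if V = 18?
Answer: 0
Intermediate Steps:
(-7*0³)*V = -7*0³*18 = -7*0*18 = 0*18 = 0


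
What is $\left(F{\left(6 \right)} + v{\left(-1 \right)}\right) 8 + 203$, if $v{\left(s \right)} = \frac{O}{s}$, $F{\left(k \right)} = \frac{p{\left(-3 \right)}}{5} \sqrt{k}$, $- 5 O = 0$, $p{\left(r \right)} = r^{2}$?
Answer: $203 + \frac{72 \sqrt{6}}{5} \approx 238.27$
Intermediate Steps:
$O = 0$ ($O = \left(- \frac{1}{5}\right) 0 = 0$)
$F{\left(k \right)} = \frac{9 \sqrt{k}}{5}$ ($F{\left(k \right)} = \frac{\left(-3\right)^{2}}{5} \sqrt{k} = 9 \cdot \frac{1}{5} \sqrt{k} = \frac{9 \sqrt{k}}{5}$)
$v{\left(s \right)} = 0$ ($v{\left(s \right)} = \frac{0}{s} = 0$)
$\left(F{\left(6 \right)} + v{\left(-1 \right)}\right) 8 + 203 = \left(\frac{9 \sqrt{6}}{5} + 0\right) 8 + 203 = \frac{9 \sqrt{6}}{5} \cdot 8 + 203 = \frac{72 \sqrt{6}}{5} + 203 = 203 + \frac{72 \sqrt{6}}{5}$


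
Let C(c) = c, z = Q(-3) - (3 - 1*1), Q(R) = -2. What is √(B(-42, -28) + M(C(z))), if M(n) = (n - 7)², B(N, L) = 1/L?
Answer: √23709/14 ≈ 10.998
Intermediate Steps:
z = -4 (z = -2 - (3 - 1*1) = -2 - (3 - 1) = -2 - 1*2 = -2 - 2 = -4)
M(n) = (-7 + n)²
√(B(-42, -28) + M(C(z))) = √(1/(-28) + (-7 - 4)²) = √(-1/28 + (-11)²) = √(-1/28 + 121) = √(3387/28) = √23709/14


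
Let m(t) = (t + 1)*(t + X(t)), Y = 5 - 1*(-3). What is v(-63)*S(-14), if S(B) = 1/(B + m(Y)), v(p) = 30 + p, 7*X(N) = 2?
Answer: -231/424 ≈ -0.54481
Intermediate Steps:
Y = 8 (Y = 5 + 3 = 8)
X(N) = 2/7 (X(N) = (⅐)*2 = 2/7)
m(t) = (1 + t)*(2/7 + t) (m(t) = (t + 1)*(t + 2/7) = (1 + t)*(2/7 + t))
S(B) = 1/(522/7 + B) (S(B) = 1/(B + (2/7 + 8² + (9/7)*8)) = 1/(B + (2/7 + 64 + 72/7)) = 1/(B + 522/7) = 1/(522/7 + B))
v(-63)*S(-14) = (30 - 63)*(7/(522 + 7*(-14))) = -231/(522 - 98) = -231/424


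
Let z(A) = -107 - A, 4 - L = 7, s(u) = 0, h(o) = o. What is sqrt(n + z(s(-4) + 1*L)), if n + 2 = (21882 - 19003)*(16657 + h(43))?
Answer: sqrt(48079194) ≈ 6933.9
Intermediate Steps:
L = -3 (L = 4 - 1*7 = 4 - 7 = -3)
n = 48079298 (n = -2 + (21882 - 19003)*(16657 + 43) = -2 + 2879*16700 = -2 + 48079300 = 48079298)
sqrt(n + z(s(-4) + 1*L)) = sqrt(48079298 + (-107 - (0 + 1*(-3)))) = sqrt(48079298 + (-107 - (0 - 3))) = sqrt(48079298 + (-107 - 1*(-3))) = sqrt(48079298 + (-107 + 3)) = sqrt(48079298 - 104) = sqrt(48079194)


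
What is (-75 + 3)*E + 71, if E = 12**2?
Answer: -10297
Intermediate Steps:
E = 144
(-75 + 3)*E + 71 = (-75 + 3)*144 + 71 = -72*144 + 71 = -10368 + 71 = -10297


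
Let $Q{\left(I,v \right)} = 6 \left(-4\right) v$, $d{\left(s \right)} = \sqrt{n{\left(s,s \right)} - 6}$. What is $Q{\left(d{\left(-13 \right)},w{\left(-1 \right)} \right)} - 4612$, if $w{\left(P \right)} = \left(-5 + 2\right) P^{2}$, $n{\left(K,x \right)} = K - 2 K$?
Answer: $-4540$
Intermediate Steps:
$n{\left(K,x \right)} = - K$
$w{\left(P \right)} = - 3 P^{2}$
$d{\left(s \right)} = \sqrt{-6 - s}$ ($d{\left(s \right)} = \sqrt{- s - 6} = \sqrt{-6 - s}$)
$Q{\left(I,v \right)} = - 24 v$
$Q{\left(d{\left(-13 \right)},w{\left(-1 \right)} \right)} - 4612 = - 24 \left(- 3 \left(-1\right)^{2}\right) - 4612 = - 24 \left(\left(-3\right) 1\right) - 4612 = \left(-24\right) \left(-3\right) - 4612 = 72 - 4612 = -4540$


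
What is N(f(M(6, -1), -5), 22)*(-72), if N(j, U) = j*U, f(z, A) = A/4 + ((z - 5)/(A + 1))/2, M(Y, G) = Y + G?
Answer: 1980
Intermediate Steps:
M(Y, G) = G + Y
f(z, A) = A/4 + (-5 + z)/(2*(1 + A)) (f(z, A) = A*(¼) + ((-5 + z)/(1 + A))*(½) = A/4 + ((-5 + z)/(1 + A))*(½) = A/4 + (-5 + z)/(2*(1 + A)))
N(j, U) = U*j
N(f(M(6, -1), -5), 22)*(-72) = (22*((-10 - 5 + (-5)² + 2*(-1 + 6))/(4*(1 - 5))))*(-72) = (22*((¼)*(-10 - 5 + 25 + 2*5)/(-4)))*(-72) = (22*((¼)*(-¼)*(-10 - 5 + 25 + 10)))*(-72) = (22*((¼)*(-¼)*20))*(-72) = (22*(-5/4))*(-72) = -55/2*(-72) = 1980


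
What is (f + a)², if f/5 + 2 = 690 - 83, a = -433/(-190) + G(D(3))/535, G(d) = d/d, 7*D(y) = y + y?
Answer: 3787740127855161/413308900 ≈ 9.1644e+6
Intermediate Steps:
D(y) = 2*y/7 (D(y) = (y + y)/7 = (2*y)/7 = 2*y/7)
G(d) = 1
a = 46369/20330 (a = -433/(-190) + 1/535 = -433*(-1/190) + 1*(1/535) = 433/190 + 1/535 = 46369/20330 ≈ 2.2808)
f = 3025 (f = -10 + 5*(690 - 83) = -10 + 5*607 = -10 + 3035 = 3025)
(f + a)² = (3025 + 46369/20330)² = (61544619/20330)² = 3787740127855161/413308900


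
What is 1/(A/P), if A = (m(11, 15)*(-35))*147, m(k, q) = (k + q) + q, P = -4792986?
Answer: 1597662/70315 ≈ 22.721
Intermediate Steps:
m(k, q) = k + 2*q
A = -210945 (A = ((11 + 2*15)*(-35))*147 = ((11 + 30)*(-35))*147 = (41*(-35))*147 = -1435*147 = -210945)
1/(A/P) = 1/(-210945/(-4792986)) = 1/(-210945*(-1/4792986)) = 1/(70315/1597662) = 1597662/70315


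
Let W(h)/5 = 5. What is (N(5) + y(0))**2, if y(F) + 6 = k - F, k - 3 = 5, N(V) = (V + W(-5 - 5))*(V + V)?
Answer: 91204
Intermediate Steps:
W(h) = 25 (W(h) = 5*5 = 25)
N(V) = 2*V*(25 + V) (N(V) = (V + 25)*(V + V) = (25 + V)*(2*V) = 2*V*(25 + V))
k = 8 (k = 3 + 5 = 8)
y(F) = 2 - F (y(F) = -6 + (8 - F) = 2 - F)
(N(5) + y(0))**2 = (2*5*(25 + 5) + (2 - 1*0))**2 = (2*5*30 + (2 + 0))**2 = (300 + 2)**2 = 302**2 = 91204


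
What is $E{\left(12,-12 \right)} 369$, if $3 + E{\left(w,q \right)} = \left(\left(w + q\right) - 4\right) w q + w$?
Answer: $215865$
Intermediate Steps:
$E{\left(w,q \right)} = -3 + w + q w \left(-4 + q + w\right)$ ($E{\left(w,q \right)} = -3 + \left(\left(\left(w + q\right) - 4\right) w q + w\right) = -3 + \left(\left(\left(q + w\right) - 4\right) w q + w\right) = -3 + \left(\left(-4 + q + w\right) w q + w\right) = -3 + \left(w \left(-4 + q + w\right) q + w\right) = -3 + \left(q w \left(-4 + q + w\right) + w\right) = -3 + \left(w + q w \left(-4 + q + w\right)\right) = -3 + w + q w \left(-4 + q + w\right)$)
$E{\left(12,-12 \right)} 369 = \left(-3 + 12 - 12 \cdot 12^{2} + 12 \left(-12\right)^{2} - \left(-48\right) 12\right) 369 = \left(-3 + 12 - 1728 + 12 \cdot 144 + 576\right) 369 = \left(-3 + 12 - 1728 + 1728 + 576\right) 369 = 585 \cdot 369 = 215865$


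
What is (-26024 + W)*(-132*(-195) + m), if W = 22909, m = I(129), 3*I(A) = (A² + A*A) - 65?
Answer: -344011255/3 ≈ -1.1467e+8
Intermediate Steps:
I(A) = -65/3 + 2*A²/3 (I(A) = ((A² + A*A) - 65)/3 = ((A² + A²) - 65)/3 = (2*A² - 65)/3 = (-65 + 2*A²)/3 = -65/3 + 2*A²/3)
m = 33217/3 (m = -65/3 + (⅔)*129² = -65/3 + (⅔)*16641 = -65/3 + 11094 = 33217/3 ≈ 11072.)
(-26024 + W)*(-132*(-195) + m) = (-26024 + 22909)*(-132*(-195) + 33217/3) = -3115*(25740 + 33217/3) = -3115*110437/3 = -344011255/3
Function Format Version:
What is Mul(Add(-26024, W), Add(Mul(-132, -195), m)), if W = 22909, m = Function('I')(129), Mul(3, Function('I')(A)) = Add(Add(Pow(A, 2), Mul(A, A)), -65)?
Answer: Rational(-344011255, 3) ≈ -1.1467e+8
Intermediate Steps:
Function('I')(A) = Add(Rational(-65, 3), Mul(Rational(2, 3), Pow(A, 2))) (Function('I')(A) = Mul(Rational(1, 3), Add(Add(Pow(A, 2), Mul(A, A)), -65)) = Mul(Rational(1, 3), Add(Add(Pow(A, 2), Pow(A, 2)), -65)) = Mul(Rational(1, 3), Add(Mul(2, Pow(A, 2)), -65)) = Mul(Rational(1, 3), Add(-65, Mul(2, Pow(A, 2)))) = Add(Rational(-65, 3), Mul(Rational(2, 3), Pow(A, 2))))
m = Rational(33217, 3) (m = Add(Rational(-65, 3), Mul(Rational(2, 3), Pow(129, 2))) = Add(Rational(-65, 3), Mul(Rational(2, 3), 16641)) = Add(Rational(-65, 3), 11094) = Rational(33217, 3) ≈ 11072.)
Mul(Add(-26024, W), Add(Mul(-132, -195), m)) = Mul(Add(-26024, 22909), Add(Mul(-132, -195), Rational(33217, 3))) = Mul(-3115, Add(25740, Rational(33217, 3))) = Mul(-3115, Rational(110437, 3)) = Rational(-344011255, 3)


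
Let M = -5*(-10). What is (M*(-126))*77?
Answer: -485100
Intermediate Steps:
M = 50 (M = -1*(-50) = 50)
(M*(-126))*77 = (50*(-126))*77 = -6300*77 = -485100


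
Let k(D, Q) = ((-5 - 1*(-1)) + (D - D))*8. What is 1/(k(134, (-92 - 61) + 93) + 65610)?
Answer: 1/65578 ≈ 1.5249e-5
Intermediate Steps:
k(D, Q) = -32 (k(D, Q) = ((-5 + 1) + 0)*8 = (-4 + 0)*8 = -4*8 = -32)
1/(k(134, (-92 - 61) + 93) + 65610) = 1/(-32 + 65610) = 1/65578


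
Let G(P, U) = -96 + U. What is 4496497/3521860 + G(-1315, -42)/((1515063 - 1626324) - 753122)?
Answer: 3887181583031/3044235912380 ≈ 1.2769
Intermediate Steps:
4496497/3521860 + G(-1315, -42)/((1515063 - 1626324) - 753122) = 4496497/3521860 + (-96 - 42)/((1515063 - 1626324) - 753122) = 4496497*(1/3521860) - 138/(-111261 - 753122) = 4496497/3521860 - 138/(-864383) = 4496497/3521860 - 138*(-1/864383) = 4496497/3521860 + 138/864383 = 3887181583031/3044235912380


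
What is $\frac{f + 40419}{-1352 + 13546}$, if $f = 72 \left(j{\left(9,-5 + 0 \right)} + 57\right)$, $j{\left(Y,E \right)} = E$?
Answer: $\frac{6309}{1742} \approx 3.6217$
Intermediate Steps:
$f = 3744$ ($f = 72 \left(\left(-5 + 0\right) + 57\right) = 72 \left(-5 + 57\right) = 72 \cdot 52 = 3744$)
$\frac{f + 40419}{-1352 + 13546} = \frac{3744 + 40419}{-1352 + 13546} = \frac{44163}{12194} = 44163 \cdot \frac{1}{12194} = \frac{6309}{1742}$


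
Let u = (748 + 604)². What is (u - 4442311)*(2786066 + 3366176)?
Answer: -16084464550494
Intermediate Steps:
u = 1827904 (u = 1352² = 1827904)
(u - 4442311)*(2786066 + 3366176) = (1827904 - 4442311)*(2786066 + 3366176) = -2614407*6152242 = -16084464550494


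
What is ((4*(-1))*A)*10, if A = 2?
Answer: -80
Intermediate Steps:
((4*(-1))*A)*10 = ((4*(-1))*2)*10 = -4*2*10 = -8*10 = -80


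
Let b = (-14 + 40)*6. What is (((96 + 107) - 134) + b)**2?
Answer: 50625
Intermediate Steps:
b = 156 (b = 26*6 = 156)
(((96 + 107) - 134) + b)**2 = (((96 + 107) - 134) + 156)**2 = ((203 - 134) + 156)**2 = (69 + 156)**2 = 225**2 = 50625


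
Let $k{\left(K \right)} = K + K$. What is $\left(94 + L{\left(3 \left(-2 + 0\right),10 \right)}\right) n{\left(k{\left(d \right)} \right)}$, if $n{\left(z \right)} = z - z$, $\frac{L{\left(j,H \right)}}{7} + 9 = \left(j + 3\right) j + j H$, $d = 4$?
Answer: $0$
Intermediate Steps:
$k{\left(K \right)} = 2 K$
$L{\left(j,H \right)} = -63 + 7 H j + 7 j \left(3 + j\right)$ ($L{\left(j,H \right)} = -63 + 7 \left(\left(j + 3\right) j + j H\right) = -63 + 7 \left(\left(3 + j\right) j + H j\right) = -63 + 7 \left(j \left(3 + j\right) + H j\right) = -63 + 7 \left(H j + j \left(3 + j\right)\right) = -63 + \left(7 H j + 7 j \left(3 + j\right)\right) = -63 + 7 H j + 7 j \left(3 + j\right)$)
$n{\left(z \right)} = 0$
$\left(94 + L{\left(3 \left(-2 + 0\right),10 \right)}\right) n{\left(k{\left(d \right)} \right)} = \left(94 + \left(-63 + 7 \left(3 \left(-2 + 0\right)\right)^{2} + 21 \cdot 3 \left(-2 + 0\right) + 7 \cdot 10 \cdot 3 \left(-2 + 0\right)\right)\right) 0 = \left(94 + \left(-63 + 7 \left(3 \left(-2\right)\right)^{2} + 21 \cdot 3 \left(-2\right) + 7 \cdot 10 \cdot 3 \left(-2\right)\right)\right) 0 = \left(94 + \left(-63 + 7 \left(-6\right)^{2} + 21 \left(-6\right) + 7 \cdot 10 \left(-6\right)\right)\right) 0 = \left(94 - 357\right) 0 = \left(-263\right) 0 = 0$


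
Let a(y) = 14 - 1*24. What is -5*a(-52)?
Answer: 50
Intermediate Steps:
a(y) = -10 (a(y) = 14 - 24 = -10)
-5*a(-52) = -5*(-10) = 50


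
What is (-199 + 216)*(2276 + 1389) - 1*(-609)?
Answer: 62914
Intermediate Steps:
(-199 + 216)*(2276 + 1389) - 1*(-609) = 17*3665 + 609 = 62305 + 609 = 62914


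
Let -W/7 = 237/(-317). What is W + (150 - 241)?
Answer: -27188/317 ≈ -85.767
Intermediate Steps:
W = 1659/317 (W = -1659/(-317) = -1659*(-1)/317 = -7*(-237/317) = 1659/317 ≈ 5.2334)
W + (150 - 241) = 1659/317 + (150 - 241) = 1659/317 - 91 = -27188/317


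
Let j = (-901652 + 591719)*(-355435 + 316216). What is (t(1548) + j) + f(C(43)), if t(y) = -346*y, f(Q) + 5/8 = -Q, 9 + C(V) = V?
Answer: 97237813475/8 ≈ 1.2155e+10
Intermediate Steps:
C(V) = -9 + V
f(Q) = -5/8 - Q
j = 12155262327 (j = -309933*(-39219) = 12155262327)
(t(1548) + j) + f(C(43)) = (-346*1548 + 12155262327) + (-5/8 - (-9 + 43)) = (-535608 + 12155262327) + (-5/8 - 1*34) = 12154726719 + (-5/8 - 34) = 12154726719 - 277/8 = 97237813475/8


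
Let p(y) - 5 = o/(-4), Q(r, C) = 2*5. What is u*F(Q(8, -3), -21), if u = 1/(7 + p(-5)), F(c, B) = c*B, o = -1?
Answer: -120/7 ≈ -17.143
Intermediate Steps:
Q(r, C) = 10
p(y) = 21/4 (p(y) = 5 - 1/(-4) = 5 - 1*(-¼) = 5 + ¼ = 21/4)
F(c, B) = B*c
u = 4/49 (u = 1/(7 + 21/4) = 1/(49/4) = 4/49 ≈ 0.081633)
u*F(Q(8, -3), -21) = 4*(-21*10)/49 = (4/49)*(-210) = -120/7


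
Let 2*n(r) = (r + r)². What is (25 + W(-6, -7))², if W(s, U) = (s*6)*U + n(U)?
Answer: 140625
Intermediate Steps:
n(r) = 2*r² (n(r) = (r + r)²/2 = (2*r)²/2 = (4*r²)/2 = 2*r²)
W(s, U) = 2*U² + 6*U*s (W(s, U) = (s*6)*U + 2*U² = (6*s)*U + 2*U² = 6*U*s + 2*U² = 2*U² + 6*U*s)
(25 + W(-6, -7))² = (25 + 2*(-7)*(-7 + 3*(-6)))² = (25 + 2*(-7)*(-7 - 18))² = (25 + 2*(-7)*(-25))² = (25 + 350)² = 375² = 140625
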